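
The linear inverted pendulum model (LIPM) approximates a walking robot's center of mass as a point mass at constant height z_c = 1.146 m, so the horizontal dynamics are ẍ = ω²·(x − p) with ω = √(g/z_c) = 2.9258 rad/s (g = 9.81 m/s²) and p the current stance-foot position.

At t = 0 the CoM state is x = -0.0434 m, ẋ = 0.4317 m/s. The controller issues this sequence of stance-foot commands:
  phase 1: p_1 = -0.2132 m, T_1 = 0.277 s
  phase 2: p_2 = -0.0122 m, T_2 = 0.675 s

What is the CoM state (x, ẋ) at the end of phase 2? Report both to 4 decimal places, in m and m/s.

phase 1: p=-0.2132, T=0.277, ωT=0.810447, cosh=1.346786, sinh=0.902126; start (x,ẋ)=(-0.043400, 0.431700) → end (x,ẋ)=(0.148592, 1.029585)
phase 2: p=-0.0122, T=0.675, ωT=1.974915, cosh=3.672390, sinh=3.533617; start (x,ẋ)=(0.148592, 1.029585) → end (x,ẋ)=(1.821767, 5.443414)

x = 1.8218, ẋ = 5.4434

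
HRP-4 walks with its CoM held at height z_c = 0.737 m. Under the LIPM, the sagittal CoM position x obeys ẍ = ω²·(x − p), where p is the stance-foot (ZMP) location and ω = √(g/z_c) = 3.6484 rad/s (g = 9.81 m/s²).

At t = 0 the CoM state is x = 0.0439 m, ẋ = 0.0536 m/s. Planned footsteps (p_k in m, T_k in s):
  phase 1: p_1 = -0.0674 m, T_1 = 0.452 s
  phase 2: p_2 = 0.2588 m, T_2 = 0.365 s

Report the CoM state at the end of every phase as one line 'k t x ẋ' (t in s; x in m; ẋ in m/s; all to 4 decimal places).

phase 1: p=-0.0674, T=0.452, ωT=1.649077, cosh=2.697201, sinh=2.504974; start (x,ẋ)=(0.043900, 0.053600) → end (x,ẋ)=(0.269600, 1.161757)
phase 2: p=0.2588, T=0.365, ωT=1.331666, cosh=2.025692, sinh=1.761655; start (x,ẋ)=(0.269600, 1.161757) → end (x,ẋ)=(0.841640, 2.422776)

1 0.4520 0.2696 1.1618
2 0.8170 0.8416 2.4228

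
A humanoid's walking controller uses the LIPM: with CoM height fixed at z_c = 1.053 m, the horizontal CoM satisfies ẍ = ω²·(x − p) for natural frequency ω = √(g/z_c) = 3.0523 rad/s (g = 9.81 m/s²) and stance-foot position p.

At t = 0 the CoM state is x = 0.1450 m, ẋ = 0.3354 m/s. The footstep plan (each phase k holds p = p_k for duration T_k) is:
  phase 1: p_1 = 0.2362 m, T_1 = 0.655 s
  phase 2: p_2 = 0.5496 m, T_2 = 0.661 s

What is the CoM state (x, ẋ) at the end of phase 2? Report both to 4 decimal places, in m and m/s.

x = -0.1327, ẋ = -1.9444

phase 1: p=0.2362, T=0.655, ωT=1.999256, cosh=3.759500, sinh=3.624064; start (x,ẋ)=(0.145000, 0.335400) → end (x,ẋ)=(0.291562, 0.252106)
phase 2: p=0.5496, T=0.661, ωT=2.017570, cosh=3.826505, sinh=3.693527; start (x,ẋ)=(0.291562, 0.252106) → end (x,ẋ)=(-0.132717, -1.944375)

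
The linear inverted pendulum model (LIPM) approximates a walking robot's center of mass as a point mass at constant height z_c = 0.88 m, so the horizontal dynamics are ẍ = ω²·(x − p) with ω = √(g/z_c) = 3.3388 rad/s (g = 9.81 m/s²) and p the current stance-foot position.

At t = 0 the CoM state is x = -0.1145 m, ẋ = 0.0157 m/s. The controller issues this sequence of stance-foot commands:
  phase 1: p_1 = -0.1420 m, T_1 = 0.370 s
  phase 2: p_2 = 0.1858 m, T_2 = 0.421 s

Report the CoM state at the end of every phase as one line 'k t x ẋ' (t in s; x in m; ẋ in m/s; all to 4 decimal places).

phase 1: p=-0.1420, T=0.370, ωT=1.235356, cosh=1.865167, sinh=1.574436; start (x,ẋ)=(-0.114500, 0.015700) → end (x,ẋ)=(-0.083304, 0.173843)
phase 2: p=0.1858, T=0.421, ωT=1.405635, cosh=2.161663, sinh=1.916452; start (x,ẋ)=(-0.083304, 0.173843) → end (x,ẋ)=(-0.296128, -1.346115)

1 0.3700 -0.0833 0.1738
2 0.7910 -0.2961 -1.3461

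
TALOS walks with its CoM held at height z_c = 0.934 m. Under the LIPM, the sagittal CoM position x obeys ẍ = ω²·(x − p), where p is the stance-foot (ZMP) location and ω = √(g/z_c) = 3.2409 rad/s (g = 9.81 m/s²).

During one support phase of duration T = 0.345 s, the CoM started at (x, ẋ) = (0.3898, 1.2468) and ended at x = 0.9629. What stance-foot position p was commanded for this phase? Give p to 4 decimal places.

ωT = 3.2409·0.345 = 1.118110; cosh(ωT) = 1.692983, sinh(ωT) = 1.366086
x(T) = p + (x₀−p)·cosh(ωT) + (ẋ₀/ω)·sinh(ωT) ⇒ p·(1 − cosh) = x(T) − x₀·cosh − (ẋ₀/ω)·sinh
numerator   = 0.9629 − (0.3898)·1.692983 − (1.2468/3.2409)·1.366086 = -0.222569
denominator = 1 − 1.692983 = -0.692983
p = -0.222569 / -0.692983 = 0.3212

p = 0.3212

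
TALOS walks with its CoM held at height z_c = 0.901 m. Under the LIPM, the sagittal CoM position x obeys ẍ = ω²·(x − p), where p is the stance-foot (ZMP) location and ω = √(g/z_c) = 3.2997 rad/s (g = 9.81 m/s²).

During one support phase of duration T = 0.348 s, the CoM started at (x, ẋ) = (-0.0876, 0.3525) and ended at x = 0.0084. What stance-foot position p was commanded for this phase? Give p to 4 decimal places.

ωT = 3.2997·0.348 = 1.148296; cosh(ωT) = 1.734996, sinh(ωT) = 1.417819
x(T) = p + (x₀−p)·cosh(ωT) + (ẋ₀/ω)·sinh(ωT) ⇒ p·(1 − cosh) = x(T) − x₀·cosh − (ẋ₀/ω)·sinh
numerator   = 0.0084 − (-0.0876)·1.734996 − (0.3525/3.2997)·1.417819 = 0.008923
denominator = 1 − 1.734996 = -0.734996
p = 0.008923 / -0.734996 = -0.0121

p = -0.0121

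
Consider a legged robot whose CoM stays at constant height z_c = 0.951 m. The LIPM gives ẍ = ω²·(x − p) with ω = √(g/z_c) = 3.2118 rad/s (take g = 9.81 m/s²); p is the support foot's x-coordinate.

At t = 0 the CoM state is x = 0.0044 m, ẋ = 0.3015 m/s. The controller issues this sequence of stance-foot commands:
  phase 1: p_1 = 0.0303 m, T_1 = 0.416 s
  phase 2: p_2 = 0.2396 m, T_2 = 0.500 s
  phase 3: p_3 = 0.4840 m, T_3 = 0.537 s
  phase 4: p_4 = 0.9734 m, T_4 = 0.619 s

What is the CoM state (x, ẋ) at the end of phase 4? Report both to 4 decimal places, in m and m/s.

x = -0.8270, ẋ = -5.5444

phase 1: p=0.0303, T=0.416, ωT=1.336109, cosh=2.033539, sinh=1.770673; start (x,ẋ)=(0.004400, 0.301500) → end (x,ẋ)=(0.143849, 0.465818)
phase 2: p=0.2396, T=0.500, ωT=1.605900, cosh=2.591525, sinh=2.390816; start (x,ẋ)=(0.143849, 0.465818) → end (x,ẋ)=(0.338206, 0.471923)
phase 3: p=0.4840, T=0.537, ωT=1.724737, cosh=2.894631, sinh=2.716411; start (x,ẋ)=(0.338206, 0.471923) → end (x,ẋ)=(0.461115, 0.094056)
phase 4: p=0.9734, T=0.619, ωT=1.988104, cosh=3.719316, sinh=3.582362; start (x,ẋ)=(0.461115, 0.094056) → end (x,ẋ)=(-0.827043, -5.544443)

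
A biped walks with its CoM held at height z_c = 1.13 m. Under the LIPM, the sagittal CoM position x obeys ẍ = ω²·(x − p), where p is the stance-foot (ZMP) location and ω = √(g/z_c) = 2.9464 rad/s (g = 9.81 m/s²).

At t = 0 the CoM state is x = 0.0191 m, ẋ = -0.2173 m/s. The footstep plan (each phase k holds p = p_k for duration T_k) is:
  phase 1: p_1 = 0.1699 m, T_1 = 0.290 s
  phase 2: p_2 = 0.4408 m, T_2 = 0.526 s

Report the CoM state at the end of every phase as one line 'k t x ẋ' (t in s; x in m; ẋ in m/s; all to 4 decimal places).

phase 1: p=0.1699, T=0.290, ωT=0.854456, cosh=1.387805, sinh=0.962290; start (x,ẋ)=(0.019100, -0.217300) → end (x,ẋ)=(-0.110351, -0.729132)
phase 2: p=0.4408, T=0.526, ωT=1.549806, cosh=2.461424, sinh=2.249135; start (x,ẋ)=(-0.110351, -0.729132) → end (x,ẋ)=(-1.472399, -5.447098)

1 0.2900 -0.1104 -0.7291
2 0.8160 -1.4724 -5.4471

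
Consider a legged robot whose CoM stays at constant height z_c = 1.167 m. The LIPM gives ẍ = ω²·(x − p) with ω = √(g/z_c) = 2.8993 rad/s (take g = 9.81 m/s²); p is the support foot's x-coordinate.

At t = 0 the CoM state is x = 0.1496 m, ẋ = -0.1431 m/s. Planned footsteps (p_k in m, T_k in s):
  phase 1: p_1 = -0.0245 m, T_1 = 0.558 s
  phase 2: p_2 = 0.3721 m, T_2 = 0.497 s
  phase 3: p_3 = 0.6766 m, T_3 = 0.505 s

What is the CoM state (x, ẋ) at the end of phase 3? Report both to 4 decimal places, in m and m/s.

x = 2.0957, ẋ = 4.3745

phase 1: p=-0.0245, T=0.558, ωT=1.617809, cosh=2.620183, sinh=2.421850; start (x,ẋ)=(0.149600, -0.143100) → end (x,ẋ)=(0.312139, 0.847525)
phase 2: p=0.3721, T=0.497, ωT=1.440952, cosh=2.230709, sinh=1.994007; start (x,ẋ)=(0.312139, 0.847525) → end (x,ẋ)=(0.821234, 1.543934)
phase 3: p=0.6766, T=0.505, ωT=1.464147, cosh=2.277563, sinh=2.046288; start (x,ẋ)=(0.821234, 1.543934) → end (x,ẋ)=(2.095701, 4.374492)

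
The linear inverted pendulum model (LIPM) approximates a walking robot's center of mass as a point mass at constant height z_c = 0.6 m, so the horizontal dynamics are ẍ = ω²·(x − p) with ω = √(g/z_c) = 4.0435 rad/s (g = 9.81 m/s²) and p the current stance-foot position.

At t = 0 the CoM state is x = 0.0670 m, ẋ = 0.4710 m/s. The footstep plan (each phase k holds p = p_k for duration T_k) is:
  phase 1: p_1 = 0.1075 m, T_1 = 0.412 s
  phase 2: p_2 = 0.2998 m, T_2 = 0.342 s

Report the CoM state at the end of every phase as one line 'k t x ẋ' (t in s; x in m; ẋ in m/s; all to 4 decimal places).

1 0.4120 0.2937 0.8727
2 0.7540 0.6899 1.8026

phase 1: p=0.1075, T=0.412, ωT=1.665922, cosh=2.739783, sinh=2.550766; start (x,ẋ)=(0.067000, 0.471000) → end (x,ẋ)=(0.293660, 0.872720)
phase 2: p=0.2998, T=0.342, ωT=1.382877, cosh=2.118605, sinh=1.867749; start (x,ẋ)=(0.293660, 0.872720) → end (x,ẋ)=(0.689914, 1.802580)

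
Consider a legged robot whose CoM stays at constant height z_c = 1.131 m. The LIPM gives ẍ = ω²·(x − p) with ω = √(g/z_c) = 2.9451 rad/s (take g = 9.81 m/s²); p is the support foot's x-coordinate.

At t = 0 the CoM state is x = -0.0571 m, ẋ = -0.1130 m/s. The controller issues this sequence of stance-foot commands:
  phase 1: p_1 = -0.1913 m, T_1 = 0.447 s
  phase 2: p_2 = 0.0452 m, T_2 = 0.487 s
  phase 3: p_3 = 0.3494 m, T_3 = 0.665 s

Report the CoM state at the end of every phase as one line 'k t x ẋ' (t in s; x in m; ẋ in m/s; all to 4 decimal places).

phase 1: p=-0.1913, T=0.447, ωT=1.316460, cosh=1.999137, sinh=1.731055; start (x,ẋ)=(-0.057100, -0.113000) → end (x,ẋ)=(0.010566, 0.458266)
phase 2: p=0.0452, T=0.487, ωT=1.434264, cosh=2.217422, sinh=1.979132; start (x,ẋ)=(0.010566, 0.458266) → end (x,ẋ)=(0.276360, 0.814296)
phase 3: p=0.3494, T=0.665, ωT=1.958492, cosh=3.614848, sinh=3.473777; start (x,ẋ)=(0.276360, 0.814296) → end (x,ẋ)=(1.045842, 2.196311)

1 0.4470 0.0106 0.4583
2 0.9340 0.2764 0.8143
3 1.5990 1.0458 2.1963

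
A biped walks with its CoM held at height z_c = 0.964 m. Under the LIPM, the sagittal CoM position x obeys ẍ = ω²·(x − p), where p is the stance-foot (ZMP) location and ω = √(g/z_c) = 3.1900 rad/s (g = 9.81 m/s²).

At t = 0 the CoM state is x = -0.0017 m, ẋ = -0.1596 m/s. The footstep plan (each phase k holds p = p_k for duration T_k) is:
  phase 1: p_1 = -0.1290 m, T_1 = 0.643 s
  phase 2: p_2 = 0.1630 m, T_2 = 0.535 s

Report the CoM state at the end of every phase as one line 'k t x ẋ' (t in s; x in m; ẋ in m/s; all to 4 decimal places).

phase 1: p=-0.1290, T=0.643, ωT=2.051170, cosh=3.952790, sinh=3.824205; start (x,ẋ)=(-0.001700, -0.159600) → end (x,ẋ)=(0.182860, 0.922095)
phase 2: p=0.1630, T=0.535, ωT=1.706650, cosh=2.845972, sinh=2.664499; start (x,ẋ)=(0.182860, 0.922095) → end (x,ẋ)=(0.989715, 2.793060)

1 0.6430 0.1829 0.9221
2 1.1780 0.9897 2.7931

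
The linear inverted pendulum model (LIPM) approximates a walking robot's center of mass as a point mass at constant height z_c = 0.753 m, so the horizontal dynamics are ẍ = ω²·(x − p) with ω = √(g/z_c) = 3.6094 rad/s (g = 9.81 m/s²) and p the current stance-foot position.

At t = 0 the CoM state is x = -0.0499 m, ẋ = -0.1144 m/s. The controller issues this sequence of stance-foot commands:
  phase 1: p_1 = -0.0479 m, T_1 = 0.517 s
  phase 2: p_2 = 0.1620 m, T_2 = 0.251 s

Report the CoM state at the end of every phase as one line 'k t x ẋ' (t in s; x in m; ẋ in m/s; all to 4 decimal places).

phase 1: p=-0.0479, T=0.517, ωT=1.866060, cosh=3.308757, sinh=3.154025; start (x,ẋ)=(-0.049900, -0.114400) → end (x,ẋ)=(-0.154484, -0.401290)
phase 2: p=0.1620, T=0.251, ωT=0.905959, cosh=1.439229, sinh=1.035075; start (x,ẋ)=(-0.154484, -0.401290) → end (x,ẋ)=(-0.408572, -1.759934)

1 0.5170 -0.1545 -0.4013
2 0.7680 -0.4086 -1.7599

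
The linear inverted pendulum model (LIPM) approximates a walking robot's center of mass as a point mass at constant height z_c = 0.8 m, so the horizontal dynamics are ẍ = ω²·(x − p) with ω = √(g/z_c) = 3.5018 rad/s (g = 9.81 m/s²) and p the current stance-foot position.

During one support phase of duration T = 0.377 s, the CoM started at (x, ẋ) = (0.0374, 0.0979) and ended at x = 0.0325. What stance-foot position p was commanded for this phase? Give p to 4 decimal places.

ωT = 3.5018·0.377 = 1.320179; cosh(ωT) = 2.005589, sinh(ωT) = 1.738501
x(T) = p + (x₀−p)·cosh(ωT) + (ẋ₀/ω)·sinh(ωT) ⇒ p·(1 − cosh) = x(T) − x₀·cosh − (ẋ₀/ω)·sinh
numerator   = 0.0325 − (0.0374)·2.005589 − (0.0979/3.5018)·1.738501 = -0.091112
denominator = 1 − 2.005589 = -1.005589
p = -0.091112 / -1.005589 = 0.0906

p = 0.0906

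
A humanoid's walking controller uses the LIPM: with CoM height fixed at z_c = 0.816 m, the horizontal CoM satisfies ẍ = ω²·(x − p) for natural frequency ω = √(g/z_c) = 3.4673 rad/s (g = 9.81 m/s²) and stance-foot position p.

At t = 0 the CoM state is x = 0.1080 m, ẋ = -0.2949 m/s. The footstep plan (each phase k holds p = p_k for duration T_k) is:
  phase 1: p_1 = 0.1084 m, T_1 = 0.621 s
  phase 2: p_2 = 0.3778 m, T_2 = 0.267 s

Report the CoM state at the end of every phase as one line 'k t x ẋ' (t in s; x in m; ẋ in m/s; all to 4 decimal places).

1 0.6210 -0.2547 -1.2929
2 0.8880 -0.9423 -4.2205

phase 1: p=0.1084, T=0.621, ωT=2.153193, cosh=4.364215, sinh=4.248102; start (x,ẋ)=(0.108000, -0.294900) → end (x,ẋ)=(-0.254654, -1.292899)
phase 2: p=0.3778, T=0.267, ωT=0.925769, cosh=1.460018, sinh=1.063791; start (x,ẋ)=(-0.254654, -1.292899) → end (x,ẋ)=(-0.942264, -4.220451)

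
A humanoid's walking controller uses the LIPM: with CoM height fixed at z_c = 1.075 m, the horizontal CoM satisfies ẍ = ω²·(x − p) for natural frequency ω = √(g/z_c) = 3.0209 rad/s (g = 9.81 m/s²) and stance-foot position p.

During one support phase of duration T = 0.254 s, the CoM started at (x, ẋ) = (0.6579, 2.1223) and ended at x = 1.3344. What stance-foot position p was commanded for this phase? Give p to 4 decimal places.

p = 0.3895

ωT = 3.0209·0.254 = 0.767309; cosh(ωT) = 1.309111, sinh(ωT) = 0.844850
x(T) = p + (x₀−p)·cosh(ωT) + (ẋ₀/ω)·sinh(ωT) ⇒ p·(1 − cosh) = x(T) − x₀·cosh − (ẋ₀/ω)·sinh
numerator   = 1.3344 − (0.6579)·1.309111 − (2.1223/3.0209)·0.844850 = -0.120404
denominator = 1 − 1.309111 = -0.309111
p = -0.120404 / -0.309111 = 0.3895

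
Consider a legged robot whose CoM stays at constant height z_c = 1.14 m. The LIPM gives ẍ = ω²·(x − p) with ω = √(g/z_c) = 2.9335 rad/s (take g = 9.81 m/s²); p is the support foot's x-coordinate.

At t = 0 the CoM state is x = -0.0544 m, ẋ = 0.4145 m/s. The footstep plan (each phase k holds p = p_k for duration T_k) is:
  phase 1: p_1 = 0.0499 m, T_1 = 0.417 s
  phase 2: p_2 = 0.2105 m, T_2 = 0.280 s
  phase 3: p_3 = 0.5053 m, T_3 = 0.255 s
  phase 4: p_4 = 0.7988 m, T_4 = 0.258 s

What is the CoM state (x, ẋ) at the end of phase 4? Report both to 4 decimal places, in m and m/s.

phase 1: p=0.0499, T=0.417, ωT=1.223270, cosh=1.846273, sinh=1.552007; start (x,ẋ)=(-0.054400, 0.414500) → end (x,ẋ)=(0.076630, 0.290422)
phase 2: p=0.2105, T=0.280, ωT=0.821380, cosh=1.356730, sinh=0.916906; start (x,ẋ)=(0.076630, 0.290422) → end (x,ẋ)=(0.119650, 0.033949)
phase 3: p=0.5053, T=0.255, ωT=0.748043, cosh=1.293076, sinh=0.819784; start (x,ẋ)=(0.119650, 0.033949) → end (x,ẋ)=(0.016113, -0.883525)
phase 4: p=0.7988, T=0.258, ωT=0.756843, cosh=1.300341, sinh=0.831196; start (x,ẋ)=(0.016113, -0.883525) → end (x,ẋ)=(-0.469303, -3.057318)

x = -0.4693, ẋ = -3.0573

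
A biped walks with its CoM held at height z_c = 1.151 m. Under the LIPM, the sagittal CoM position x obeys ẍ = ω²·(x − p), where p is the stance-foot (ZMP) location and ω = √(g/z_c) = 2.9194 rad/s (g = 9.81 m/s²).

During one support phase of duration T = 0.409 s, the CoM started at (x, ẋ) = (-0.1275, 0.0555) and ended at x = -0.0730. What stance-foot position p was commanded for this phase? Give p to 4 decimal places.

ωT = 2.9194·0.409 = 1.194035; cosh(ωT) = 1.801683, sinh(ωT) = 1.498687
x(T) = p + (x₀−p)·cosh(ωT) + (ẋ₀/ω)·sinh(ωT) ⇒ p·(1 − cosh) = x(T) − x₀·cosh − (ẋ₀/ω)·sinh
numerator   = -0.0730 − (-0.1275)·1.801683 − (0.0555/2.9194)·1.498687 = 0.128223
denominator = 1 − 1.801683 = -0.801683
p = 0.128223 / -0.801683 = -0.1599

p = -0.1599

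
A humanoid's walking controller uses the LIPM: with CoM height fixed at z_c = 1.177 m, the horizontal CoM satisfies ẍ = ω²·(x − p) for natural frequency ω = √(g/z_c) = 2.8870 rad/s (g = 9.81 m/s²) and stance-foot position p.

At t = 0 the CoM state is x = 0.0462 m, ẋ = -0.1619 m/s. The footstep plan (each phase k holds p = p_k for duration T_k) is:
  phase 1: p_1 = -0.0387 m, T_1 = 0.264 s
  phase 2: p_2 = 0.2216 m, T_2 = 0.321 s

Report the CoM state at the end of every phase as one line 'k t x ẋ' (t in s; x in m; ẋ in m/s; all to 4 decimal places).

1 0.2640 0.0251 -0.0058
2 0.5850 -0.0677 -0.6128

phase 1: p=-0.0387, T=0.264, ωT=0.762168, cosh=1.304785, sinh=0.838132; start (x,ẋ)=(0.046200, -0.161900) → end (x,ẋ)=(0.025075, -0.005813)
phase 2: p=0.2216, T=0.321, ωT=0.926727, cosh=1.461037, sinh=1.065190; start (x,ẋ)=(0.025075, -0.005813) → end (x,ẋ)=(-0.067676, -0.612849)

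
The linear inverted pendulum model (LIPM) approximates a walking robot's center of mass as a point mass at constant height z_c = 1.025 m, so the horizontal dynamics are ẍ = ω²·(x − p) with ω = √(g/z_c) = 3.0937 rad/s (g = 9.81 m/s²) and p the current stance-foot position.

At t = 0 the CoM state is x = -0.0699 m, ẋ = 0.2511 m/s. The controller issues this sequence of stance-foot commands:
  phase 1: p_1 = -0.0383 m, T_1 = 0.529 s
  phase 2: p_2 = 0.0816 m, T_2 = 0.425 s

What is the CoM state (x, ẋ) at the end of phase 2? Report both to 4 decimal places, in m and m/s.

phase 1: p=-0.0383, T=0.529, ωT=1.636567, cosh=2.666075, sinh=2.471428; start (x,ẋ)=(-0.069900, 0.251100) → end (x,ẋ)=(0.078045, 0.427842)
phase 2: p=0.0816, T=0.425, ωT=1.314823, cosh=1.996306, sinh=1.727784; start (x,ẋ)=(0.078045, 0.427842) → end (x,ẋ)=(0.313447, 0.835104)

x = 0.3134, ẋ = 0.8351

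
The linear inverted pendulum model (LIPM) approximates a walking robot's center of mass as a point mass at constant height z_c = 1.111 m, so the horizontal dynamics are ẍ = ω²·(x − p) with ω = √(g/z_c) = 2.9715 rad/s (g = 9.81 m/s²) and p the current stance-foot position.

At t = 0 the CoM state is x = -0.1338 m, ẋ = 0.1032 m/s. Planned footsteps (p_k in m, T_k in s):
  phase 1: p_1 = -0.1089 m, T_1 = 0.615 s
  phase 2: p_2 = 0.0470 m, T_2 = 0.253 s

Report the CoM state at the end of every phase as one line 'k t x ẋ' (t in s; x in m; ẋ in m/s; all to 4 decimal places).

phase 1: p=-0.1089, T=0.615, ωT=1.827472, cosh=3.189485, sinh=3.028665; start (x,ẋ)=(-0.133800, 0.103200) → end (x,ẋ)=(-0.083133, 0.105063)
phase 2: p=0.0470, T=0.253, ωT=0.751789, cosh=1.296157, sinh=0.824635; start (x,ẋ)=(-0.083133, 0.105063) → end (x,ẋ)=(-0.092516, -0.182700)

1 0.6150 -0.0831 0.1051
2 0.8680 -0.0925 -0.1827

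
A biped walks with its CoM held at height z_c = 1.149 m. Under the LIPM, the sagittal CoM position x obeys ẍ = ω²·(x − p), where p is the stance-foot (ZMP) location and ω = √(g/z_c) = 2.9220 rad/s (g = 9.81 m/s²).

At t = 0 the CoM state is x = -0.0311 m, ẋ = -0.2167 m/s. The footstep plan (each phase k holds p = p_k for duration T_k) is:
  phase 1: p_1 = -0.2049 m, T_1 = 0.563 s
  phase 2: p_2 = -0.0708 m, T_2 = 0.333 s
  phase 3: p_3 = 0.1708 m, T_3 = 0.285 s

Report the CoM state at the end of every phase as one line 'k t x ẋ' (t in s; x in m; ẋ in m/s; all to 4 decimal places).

1 0.5630 0.0772 0.6844
2 0.8960 0.4185 1.5250
3 1.1810 0.9961 2.7599

phase 1: p=-0.2049, T=0.563, ωT=1.645086, cosh=2.687226, sinh=2.494230; start (x,ẋ)=(-0.031100, -0.216700) → end (x,ẋ)=(0.077164, 0.684357)
phase 2: p=-0.0708, T=0.333, ωT=0.973026, cosh=1.511938, sinh=1.134001; start (x,ẋ)=(0.077164, 0.684357) → end (x,ẋ)=(0.418505, 1.524991)
phase 3: p=0.1708, T=0.285, ωT=0.832770, cosh=1.367262, sinh=0.932418; start (x,ẋ)=(0.418505, 1.524991) → end (x,ẋ)=(0.996106, 2.759940)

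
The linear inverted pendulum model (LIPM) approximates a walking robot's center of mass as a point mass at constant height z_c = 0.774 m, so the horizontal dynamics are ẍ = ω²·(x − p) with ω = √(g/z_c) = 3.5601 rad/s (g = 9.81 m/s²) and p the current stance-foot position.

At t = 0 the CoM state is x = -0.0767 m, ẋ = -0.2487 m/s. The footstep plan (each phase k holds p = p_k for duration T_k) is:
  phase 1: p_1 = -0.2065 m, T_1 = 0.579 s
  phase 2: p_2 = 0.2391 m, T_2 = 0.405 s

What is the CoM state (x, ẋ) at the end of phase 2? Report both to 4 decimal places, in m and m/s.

x = 0.2429, ẋ = 0.3674

phase 1: p=-0.2065, T=0.579, ωT=2.061298, cosh=3.991724, sinh=3.864436; start (x,ẋ)=(-0.076700, -0.248700) → end (x,ẋ)=(0.041666, 0.793018)
phase 2: p=0.2391, T=0.405, ωT=1.441841, cosh=2.232482, sinh=1.995990; start (x,ẋ)=(0.041666, 0.793018) → end (x,ẋ)=(0.242941, 0.367444)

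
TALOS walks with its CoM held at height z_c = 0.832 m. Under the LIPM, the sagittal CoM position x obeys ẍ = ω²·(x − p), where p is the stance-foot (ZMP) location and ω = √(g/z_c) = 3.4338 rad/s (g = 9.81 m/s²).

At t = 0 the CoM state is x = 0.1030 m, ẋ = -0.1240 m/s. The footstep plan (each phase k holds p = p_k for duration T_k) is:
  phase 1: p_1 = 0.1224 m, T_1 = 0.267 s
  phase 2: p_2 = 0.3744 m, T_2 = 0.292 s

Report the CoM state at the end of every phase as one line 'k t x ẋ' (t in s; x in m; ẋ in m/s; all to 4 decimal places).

1 0.2670 0.0563 -0.2499
2 0.5590 -0.2032 -1.6745

phase 1: p=0.1224, T=0.267, ωT=0.916825, cosh=1.450561, sinh=1.050774; start (x,ẋ)=(0.103000, -0.124000) → end (x,ẋ)=(0.056314, -0.249868)
phase 2: p=0.3744, T=0.292, ωT=1.002670, cosh=1.546223, sinh=1.179325; start (x,ẋ)=(0.056314, -0.249868) → end (x,ẋ)=(-0.203248, -1.674461)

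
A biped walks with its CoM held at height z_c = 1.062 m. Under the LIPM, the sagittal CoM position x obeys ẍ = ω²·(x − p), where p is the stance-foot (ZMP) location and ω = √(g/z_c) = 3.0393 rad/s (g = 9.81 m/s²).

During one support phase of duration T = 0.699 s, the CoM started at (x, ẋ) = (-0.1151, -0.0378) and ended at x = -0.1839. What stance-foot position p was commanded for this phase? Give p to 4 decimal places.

p = -0.1097

ωT = 3.0393·0.699 = 2.124471; cosh(ωT) = 4.243982, sinh(ωT) = 4.124485
x(T) = p + (x₀−p)·cosh(ωT) + (ẋ₀/ω)·sinh(ωT) ⇒ p·(1 − cosh) = x(T) − x₀·cosh − (ẋ₀/ω)·sinh
numerator   = -0.1839 − (-0.1151)·4.243982 − (-0.0378/3.0393)·4.124485 = 0.355879
denominator = 1 − 4.243982 = -3.243982
p = 0.355879 / -3.243982 = -0.1097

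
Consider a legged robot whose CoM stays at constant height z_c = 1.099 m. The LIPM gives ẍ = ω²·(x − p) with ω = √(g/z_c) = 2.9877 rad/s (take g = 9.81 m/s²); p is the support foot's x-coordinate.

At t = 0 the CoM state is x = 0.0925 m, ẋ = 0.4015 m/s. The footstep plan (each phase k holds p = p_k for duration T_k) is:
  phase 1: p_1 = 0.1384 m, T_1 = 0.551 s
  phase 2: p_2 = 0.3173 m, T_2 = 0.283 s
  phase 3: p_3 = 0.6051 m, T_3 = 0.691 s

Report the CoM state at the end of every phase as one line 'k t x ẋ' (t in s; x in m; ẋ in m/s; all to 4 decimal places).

phase 1: p=0.1384, T=0.551, ωT=1.646223, cosh=2.690063, sinh=2.497286; start (x,ẋ)=(0.092500, 0.401500) → end (x,ẋ)=(0.350522, 0.737594)
phase 2: p=0.3173, T=0.283, ωT=0.845519, cosh=1.379261, sinh=0.949926; start (x,ẋ)=(0.350522, 0.737594) → end (x,ẋ)=(0.597637, 1.111622)
phase 3: p=0.6051, T=0.691, ωT=2.064501, cosh=4.004122, sinh=3.877240; start (x,ẋ)=(0.597637, 1.111622) → end (x,ẋ)=(2.017805, 4.364613)

1 0.5510 0.3505 0.7376
2 0.8340 0.5976 1.1116
3 1.5250 2.0178 4.3646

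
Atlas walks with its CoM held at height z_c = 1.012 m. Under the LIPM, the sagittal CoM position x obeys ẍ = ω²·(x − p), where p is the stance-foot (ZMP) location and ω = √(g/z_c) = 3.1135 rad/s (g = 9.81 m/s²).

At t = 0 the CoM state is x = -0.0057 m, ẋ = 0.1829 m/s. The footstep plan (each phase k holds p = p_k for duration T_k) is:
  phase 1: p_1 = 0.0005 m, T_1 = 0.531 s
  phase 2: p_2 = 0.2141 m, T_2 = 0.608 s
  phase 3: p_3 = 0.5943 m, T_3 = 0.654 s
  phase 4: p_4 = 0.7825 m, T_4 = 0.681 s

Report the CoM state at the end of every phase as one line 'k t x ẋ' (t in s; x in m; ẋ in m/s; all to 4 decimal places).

phase 1: p=0.0005, T=0.531, ωT=1.653269, cosh=2.707725, sinh=2.516302; start (x,ẋ)=(-0.005700, 0.182900) → end (x,ẋ)=(0.131530, 0.446669)
phase 2: p=0.2141, T=0.608, ωT=1.893008, cosh=3.394964, sinh=3.244346; start (x,ẋ)=(0.131530, 0.446669) → end (x,ẋ)=(0.399219, 0.682365)
phase 3: p=0.5943, T=0.654, ωT=2.036229, cosh=3.896091, sinh=3.765571; start (x,ẋ)=(0.399219, 0.682365) → end (x,ẋ)=(0.659521, 0.371404)
phase 4: p=0.7825, T=0.681, ωT=2.120294, cosh=4.226790, sinh=4.106793; start (x,ẋ)=(0.659521, 0.371404) → end (x,ẋ)=(0.752585, -0.002627)

1 0.5310 0.1315 0.4467
2 1.1390 0.3992 0.6824
3 1.7930 0.6595 0.3714
4 2.4740 0.7526 -0.0026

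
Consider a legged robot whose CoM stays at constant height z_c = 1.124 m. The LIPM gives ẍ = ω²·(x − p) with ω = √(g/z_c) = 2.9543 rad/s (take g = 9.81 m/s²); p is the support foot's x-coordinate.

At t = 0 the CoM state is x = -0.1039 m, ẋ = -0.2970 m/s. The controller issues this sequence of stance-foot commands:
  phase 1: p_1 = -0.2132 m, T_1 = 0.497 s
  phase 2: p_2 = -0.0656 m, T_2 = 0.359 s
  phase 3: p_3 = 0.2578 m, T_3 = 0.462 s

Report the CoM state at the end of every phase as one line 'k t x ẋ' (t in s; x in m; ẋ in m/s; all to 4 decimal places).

1 0.4970 -0.1700 -0.0152
2 0.8560 -0.2410 -0.4165
3 1.3180 -1.0402 -3.5649

phase 1: p=-0.2132, T=0.497, ωT=1.468287, cosh=2.286056, sinh=2.055736; start (x,ẋ)=(-0.103900, -0.297000) → end (x,ẋ)=(-0.170000, -0.015151)
phase 2: p=-0.0656, T=0.359, ωT=1.060594, cosh=1.617168, sinh=1.270917; start (x,ẋ)=(-0.170000, -0.015151) → end (x,ẋ)=(-0.240951, -0.416490)
phase 3: p=0.2578, T=0.462, ωT=1.364887, cosh=2.085344, sinh=1.829935; start (x,ẋ)=(-0.240951, -0.416490) → end (x,ẋ)=(-1.040246, -3.564859)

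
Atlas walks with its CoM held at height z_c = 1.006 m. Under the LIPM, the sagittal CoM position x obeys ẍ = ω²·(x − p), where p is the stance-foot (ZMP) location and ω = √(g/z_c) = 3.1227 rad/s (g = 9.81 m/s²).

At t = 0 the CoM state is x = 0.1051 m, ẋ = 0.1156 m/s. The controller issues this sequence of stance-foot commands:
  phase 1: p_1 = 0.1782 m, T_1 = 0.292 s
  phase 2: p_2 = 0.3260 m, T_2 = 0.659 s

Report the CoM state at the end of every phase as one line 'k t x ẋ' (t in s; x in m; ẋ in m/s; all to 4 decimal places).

phase 1: p=0.1782, T=0.292, ωT=0.911828, cosh=1.445329, sinh=1.043540; start (x,ẋ)=(0.105100, 0.115600) → end (x,ẋ)=(0.111178, -0.071128)
phase 2: p=0.3260, T=0.659, ωT=2.057859, cosh=3.978460, sinh=3.850732; start (x,ẋ)=(0.111178, -0.071128) → end (x,ẋ)=(-0.616374, -2.866153)

1 0.2920 0.1112 -0.0711
2 0.9510 -0.6164 -2.8662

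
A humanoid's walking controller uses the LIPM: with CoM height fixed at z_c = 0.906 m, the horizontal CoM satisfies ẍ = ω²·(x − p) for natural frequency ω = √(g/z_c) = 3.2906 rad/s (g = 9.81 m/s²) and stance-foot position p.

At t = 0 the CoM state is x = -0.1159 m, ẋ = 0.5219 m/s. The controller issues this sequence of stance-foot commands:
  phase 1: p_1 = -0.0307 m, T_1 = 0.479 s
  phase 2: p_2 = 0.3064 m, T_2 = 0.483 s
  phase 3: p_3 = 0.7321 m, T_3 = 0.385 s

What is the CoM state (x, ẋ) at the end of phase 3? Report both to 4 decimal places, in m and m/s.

x = 0.0613, ẋ = -1.7395

phase 1: p=-0.0307, T=0.479, ωT=1.576197, cosh=2.521645, sinh=2.314885; start (x,ẋ)=(-0.115900, 0.521900) → end (x,ẋ)=(0.121604, 0.667047)
phase 2: p=0.3064, T=0.483, ωT=1.589360, cosh=2.552333, sinh=2.348277; start (x,ẋ)=(0.121604, 0.667047) → end (x,ẋ)=(0.310766, 0.274566)
phase 3: p=0.7321, T=0.385, ωT=1.266881, cosh=1.915736, sinh=1.634027; start (x,ẋ)=(0.310766, 0.274566) → end (x,ẋ)=(0.061277, -1.739489)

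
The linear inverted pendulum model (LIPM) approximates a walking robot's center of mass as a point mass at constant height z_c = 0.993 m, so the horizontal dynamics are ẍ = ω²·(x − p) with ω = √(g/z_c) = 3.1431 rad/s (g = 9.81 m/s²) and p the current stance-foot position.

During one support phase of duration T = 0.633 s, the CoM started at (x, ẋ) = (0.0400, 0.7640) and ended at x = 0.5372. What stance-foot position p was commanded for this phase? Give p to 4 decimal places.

ωT = 3.1431·0.633 = 1.989582; cosh(ωT) = 3.724616, sinh(ωT) = 3.587863
x(T) = p + (x₀−p)·cosh(ωT) + (ẋ₀/ω)·sinh(ωT) ⇒ p·(1 − cosh) = x(T) − x₀·cosh − (ẋ₀/ω)·sinh
numerator   = 0.5372 − (0.0400)·3.724616 − (0.7640/3.1431)·3.587863 = -0.483894
denominator = 1 − 3.724616 = -2.724616
p = -0.483894 / -2.724616 = 0.1776

p = 0.1776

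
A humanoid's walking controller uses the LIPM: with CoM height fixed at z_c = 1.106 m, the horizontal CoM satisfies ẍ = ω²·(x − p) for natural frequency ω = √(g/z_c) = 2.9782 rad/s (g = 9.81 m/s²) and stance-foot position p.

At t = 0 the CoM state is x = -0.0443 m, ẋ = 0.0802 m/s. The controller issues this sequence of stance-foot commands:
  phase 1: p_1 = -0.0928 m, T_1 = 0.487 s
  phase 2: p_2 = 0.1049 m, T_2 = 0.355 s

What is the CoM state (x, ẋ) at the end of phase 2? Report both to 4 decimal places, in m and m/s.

x = 0.2499, ẋ = 0.6311

phase 1: p=-0.0928, T=0.487, ωT=1.450383, cosh=2.249615, sinh=2.015134; start (x,ẋ)=(-0.044300, 0.080200) → end (x,ẋ)=(0.070572, 0.471491)
phase 2: p=0.1049, T=0.355, ωT=1.057261, cosh=1.612941, sinh=1.265535; start (x,ẋ)=(0.070572, 0.471491) → end (x,ẋ)=(0.249883, 0.631103)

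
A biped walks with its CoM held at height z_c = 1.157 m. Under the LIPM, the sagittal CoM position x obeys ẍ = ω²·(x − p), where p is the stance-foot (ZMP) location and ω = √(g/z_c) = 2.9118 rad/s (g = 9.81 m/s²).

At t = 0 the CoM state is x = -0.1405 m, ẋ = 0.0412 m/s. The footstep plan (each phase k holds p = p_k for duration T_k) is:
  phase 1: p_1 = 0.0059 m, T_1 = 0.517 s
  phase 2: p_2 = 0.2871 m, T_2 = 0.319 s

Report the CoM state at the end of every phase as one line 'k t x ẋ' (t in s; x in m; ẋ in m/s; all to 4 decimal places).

phase 1: p=0.0059, T=0.517, ωT=1.505401, cosh=2.363943, sinh=2.142015; start (x,ẋ)=(-0.140500, 0.041200) → end (x,ẋ)=(-0.309873, -0.815720)
phase 2: p=0.2871, T=0.319, ωT=0.928864, cosh=1.463317, sinh=1.068315; start (x,ẋ)=(-0.309873, -0.815720) → end (x,ẋ)=(-0.885742, -3.050673)

1 0.5170 -0.3099 -0.8157
2 0.8360 -0.8857 -3.0507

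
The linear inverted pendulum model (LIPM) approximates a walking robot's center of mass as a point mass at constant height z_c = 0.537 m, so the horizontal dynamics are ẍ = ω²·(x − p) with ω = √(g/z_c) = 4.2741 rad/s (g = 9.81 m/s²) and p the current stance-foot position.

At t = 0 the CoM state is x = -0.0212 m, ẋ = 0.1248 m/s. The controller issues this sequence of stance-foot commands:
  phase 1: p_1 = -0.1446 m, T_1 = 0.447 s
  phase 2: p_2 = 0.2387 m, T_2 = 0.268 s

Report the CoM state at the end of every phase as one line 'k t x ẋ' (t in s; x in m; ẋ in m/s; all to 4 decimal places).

1 0.4470 0.3779 2.1736
2 0.7150 1.1982 4.6031

phase 1: p=-0.1446, T=0.447, ωT=1.910523, cosh=3.452311, sinh=3.304308; start (x,ẋ)=(-0.021200, 0.124800) → end (x,ẋ)=(0.377898, 2.173620)
phase 2: p=0.2387, T=0.268, ωT=1.145459, cosh=1.730981, sinh=1.412903; start (x,ẋ)=(0.377898, 2.173620) → end (x,ẋ)=(1.198190, 4.603096)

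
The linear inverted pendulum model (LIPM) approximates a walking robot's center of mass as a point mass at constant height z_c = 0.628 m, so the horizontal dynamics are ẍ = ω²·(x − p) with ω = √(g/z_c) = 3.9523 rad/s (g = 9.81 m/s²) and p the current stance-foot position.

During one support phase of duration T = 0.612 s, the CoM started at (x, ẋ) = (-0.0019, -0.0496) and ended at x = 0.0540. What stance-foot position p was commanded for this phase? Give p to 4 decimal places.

ωT = 3.9523·0.612 = 2.418808; cosh(ωT) = 5.660743, sinh(ωT) = 5.571715
x(T) = p + (x₀−p)·cosh(ωT) + (ẋ₀/ω)·sinh(ωT) ⇒ p·(1 − cosh) = x(T) − x₀·cosh − (ẋ₀/ω)·sinh
numerator   = 0.0540 − (-0.0019)·5.660743 − (-0.0496/3.9523)·5.571715 = 0.134679
denominator = 1 − 5.660743 = -4.660743
p = 0.134679 / -4.660743 = -0.0289

p = -0.0289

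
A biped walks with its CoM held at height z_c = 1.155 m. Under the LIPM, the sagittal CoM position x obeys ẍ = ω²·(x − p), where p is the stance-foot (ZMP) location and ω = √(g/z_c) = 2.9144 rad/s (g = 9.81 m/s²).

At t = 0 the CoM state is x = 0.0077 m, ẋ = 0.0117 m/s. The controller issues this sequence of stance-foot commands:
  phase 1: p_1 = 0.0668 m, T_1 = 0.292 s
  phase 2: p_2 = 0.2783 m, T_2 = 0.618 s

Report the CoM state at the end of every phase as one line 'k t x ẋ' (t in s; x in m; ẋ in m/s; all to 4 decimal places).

1 0.2920 -0.0112 -0.1487
2 0.9100 -0.7725 -2.9477

phase 1: p=0.0668, T=0.292, ωT=0.851005, cosh=1.384492, sinh=0.957507; start (x,ẋ)=(0.007700, 0.011700) → end (x,ẋ)=(-0.011180, -0.148723)
phase 2: p=0.2783, T=0.618, ωT=1.801099, cosh=3.110709, sinh=2.945592; start (x,ẋ)=(-0.011180, -0.148723) → end (x,ẋ)=(-0.772502, -2.947711)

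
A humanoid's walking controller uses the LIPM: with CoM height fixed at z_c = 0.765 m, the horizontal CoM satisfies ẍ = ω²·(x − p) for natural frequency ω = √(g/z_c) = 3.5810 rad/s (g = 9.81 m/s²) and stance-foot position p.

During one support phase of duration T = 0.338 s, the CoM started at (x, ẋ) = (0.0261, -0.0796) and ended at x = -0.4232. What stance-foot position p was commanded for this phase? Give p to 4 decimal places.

p = 0.5287

ωT = 3.5810·0.338 = 1.210378; cosh(ωT) = 1.826419, sinh(ωT) = 1.528334
x(T) = p + (x₀−p)·cosh(ωT) + (ẋ₀/ω)·sinh(ωT) ⇒ p·(1 − cosh) = x(T) − x₀·cosh − (ẋ₀/ω)·sinh
numerator   = -0.4232 − (0.0261)·1.826419 − (-0.0796/3.5810)·1.528334 = -0.436897
denominator = 1 − 1.826419 = -0.826419
p = -0.436897 / -0.826419 = 0.5287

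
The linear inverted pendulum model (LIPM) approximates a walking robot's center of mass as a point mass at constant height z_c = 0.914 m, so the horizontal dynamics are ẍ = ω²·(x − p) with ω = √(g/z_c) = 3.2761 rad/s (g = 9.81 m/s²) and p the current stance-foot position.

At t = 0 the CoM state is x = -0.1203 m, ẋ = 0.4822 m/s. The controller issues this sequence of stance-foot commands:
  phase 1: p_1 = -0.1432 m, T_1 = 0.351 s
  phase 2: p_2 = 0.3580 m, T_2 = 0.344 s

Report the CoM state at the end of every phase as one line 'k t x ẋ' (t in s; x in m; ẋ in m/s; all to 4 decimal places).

phase 1: p=-0.1432, T=0.351, ωT=1.149911, cosh=1.737289, sinh=1.420624; start (x,ẋ)=(-0.120300, 0.482200) → end (x,ẋ)=(0.105682, 0.944300)
phase 2: p=0.3580, T=0.344, ωT=1.126978, cosh=1.705164, sinh=1.381153; start (x,ẋ)=(0.105682, 0.944300) → end (x,ẋ)=(0.325858, 0.468496)

1 0.3510 0.1057 0.9443
2 0.6950 0.3259 0.4685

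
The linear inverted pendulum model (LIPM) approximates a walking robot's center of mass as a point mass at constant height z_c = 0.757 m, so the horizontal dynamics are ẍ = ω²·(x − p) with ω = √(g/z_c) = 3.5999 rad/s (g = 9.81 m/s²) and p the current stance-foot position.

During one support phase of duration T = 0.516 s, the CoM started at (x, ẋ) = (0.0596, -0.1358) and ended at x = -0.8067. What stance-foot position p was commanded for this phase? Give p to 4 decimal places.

p = 0.3875

ωT = 3.5999·0.516 = 1.857548; cosh(ωT) = 3.282031, sinh(ωT) = 3.125976
x(T) = p + (x₀−p)·cosh(ωT) + (ẋ₀/ω)·sinh(ωT) ⇒ p·(1 − cosh) = x(T) − x₀·cosh − (ẋ₀/ω)·sinh
numerator   = -0.8067 − (0.0596)·3.282031 − (-0.1358/3.5999)·3.125976 = -0.884387
denominator = 1 − 3.282031 = -2.282031
p = -0.884387 / -2.282031 = 0.3875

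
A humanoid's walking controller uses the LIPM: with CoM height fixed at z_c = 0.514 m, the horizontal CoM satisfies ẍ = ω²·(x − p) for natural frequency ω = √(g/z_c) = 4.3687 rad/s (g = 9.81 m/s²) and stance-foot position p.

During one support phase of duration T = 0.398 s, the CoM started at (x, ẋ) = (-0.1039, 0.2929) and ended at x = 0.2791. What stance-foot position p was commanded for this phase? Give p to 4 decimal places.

ωT = 4.3687·0.398 = 1.738743; cosh(ωT) = 2.932963, sinh(ωT) = 2.757221
x(T) = p + (x₀−p)·cosh(ωT) + (ẋ₀/ω)·sinh(ωT) ⇒ p·(1 − cosh) = x(T) − x₀·cosh − (ẋ₀/ω)·sinh
numerator   = 0.2791 − (-0.1039)·2.932963 − (0.2929/4.3687)·2.757221 = 0.398977
denominator = 1 − 2.932963 = -1.932963
p = 0.398977 / -1.932963 = -0.2064

p = -0.2064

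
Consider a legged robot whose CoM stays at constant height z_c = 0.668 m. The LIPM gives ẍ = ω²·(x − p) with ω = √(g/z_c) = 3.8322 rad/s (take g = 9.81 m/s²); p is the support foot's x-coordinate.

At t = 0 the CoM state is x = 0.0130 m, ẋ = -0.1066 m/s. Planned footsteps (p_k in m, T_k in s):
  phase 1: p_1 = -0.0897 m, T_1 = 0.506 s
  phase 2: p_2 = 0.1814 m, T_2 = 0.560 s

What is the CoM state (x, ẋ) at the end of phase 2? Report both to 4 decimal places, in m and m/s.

phase 1: p=-0.0897, T=0.506, ωT=1.939093, cosh=3.548139, sinh=3.404305; start (x,ẋ)=(0.013000, -0.106600) → end (x,ẋ)=(0.179997, 0.961590)
phase 2: p=0.1814, T=0.560, ωT=2.146032, cosh=4.333904, sinh=4.216957; start (x,ẋ)=(0.179997, 0.961590) → end (x,ẋ)=(1.233453, 4.144760)

x = 1.2335, ẋ = 4.1448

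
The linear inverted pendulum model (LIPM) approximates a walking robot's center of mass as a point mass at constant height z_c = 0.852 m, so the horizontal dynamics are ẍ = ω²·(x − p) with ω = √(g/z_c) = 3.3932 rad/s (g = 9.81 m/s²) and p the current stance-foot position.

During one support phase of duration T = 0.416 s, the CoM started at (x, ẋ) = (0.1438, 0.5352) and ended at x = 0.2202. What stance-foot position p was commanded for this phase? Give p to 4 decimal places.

p = 0.3381

ωT = 3.3932·0.416 = 1.411571; cosh(ωT) = 2.173078, sinh(ωT) = 1.929318
x(T) = p + (x₀−p)·cosh(ωT) + (ẋ₀/ω)·sinh(ωT) ⇒ p·(1 − cosh) = x(T) − x₀·cosh − (ẋ₀/ω)·sinh
numerator   = 0.2202 − (0.1438)·2.173078 − (0.5352/3.3932)·1.929318 = -0.396595
denominator = 1 − 2.173078 = -1.173078
p = -0.396595 / -1.173078 = 0.3381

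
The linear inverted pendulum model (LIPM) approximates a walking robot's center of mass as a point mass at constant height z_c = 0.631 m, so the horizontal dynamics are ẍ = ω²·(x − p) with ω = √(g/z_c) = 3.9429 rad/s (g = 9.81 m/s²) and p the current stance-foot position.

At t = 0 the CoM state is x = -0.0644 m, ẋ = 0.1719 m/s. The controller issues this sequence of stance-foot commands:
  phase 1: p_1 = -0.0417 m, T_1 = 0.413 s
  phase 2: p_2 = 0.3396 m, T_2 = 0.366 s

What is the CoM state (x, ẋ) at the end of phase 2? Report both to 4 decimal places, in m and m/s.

x = -0.2887, ẋ = -2.1102

phase 1: p=-0.0417, T=0.413, ωT=1.628418, cosh=2.646023, sinh=2.449783; start (x,ẋ)=(-0.064400, 0.171900) → end (x,ẋ)=(0.005039, 0.235586)
phase 2: p=0.3396, T=0.366, ωT=1.443101, cosh=2.235000, sinh=1.998806; start (x,ẋ)=(0.005039, 0.235586) → end (x,ẋ)=(-0.288715, -2.110168)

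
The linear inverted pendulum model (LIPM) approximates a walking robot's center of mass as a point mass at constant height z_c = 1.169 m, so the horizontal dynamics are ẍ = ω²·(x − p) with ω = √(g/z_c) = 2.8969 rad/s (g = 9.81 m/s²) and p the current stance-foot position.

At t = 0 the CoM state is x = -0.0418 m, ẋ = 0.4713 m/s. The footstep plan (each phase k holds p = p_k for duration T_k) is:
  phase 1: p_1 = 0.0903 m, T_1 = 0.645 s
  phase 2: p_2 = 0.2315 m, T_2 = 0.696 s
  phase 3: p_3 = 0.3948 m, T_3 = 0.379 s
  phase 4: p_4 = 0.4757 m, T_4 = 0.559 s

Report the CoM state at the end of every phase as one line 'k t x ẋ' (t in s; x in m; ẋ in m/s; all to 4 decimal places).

1 0.6450 0.1666 0.3530
2 1.3410 0.4331 0.6559
3 1.7200 0.7602 1.2402
4 2.2790 2.2607 5.2534

phase 1: p=0.0903, T=0.645, ωT=1.868501, cosh=3.316465, sinh=3.162110; start (x,ẋ)=(-0.041800, 0.471300) → end (x,ẋ)=(0.166642, 0.352972)
phase 2: p=0.2315, T=0.696, ωT=2.016242, cosh=3.821603, sinh=3.688449; start (x,ẋ)=(0.166642, 0.352972) → end (x,ẋ)=(0.433058, 0.655911)
phase 3: p=0.3948, T=0.379, ωT=1.097925, cosh=1.665751, sinh=1.332188; start (x,ẋ)=(0.433058, 0.655911) → end (x,ẋ)=(0.760159, 1.240228)
phase 4: p=0.4757, T=0.559, ωT=1.619367, cosh=2.623959, sinh=2.425935; start (x,ẋ)=(0.760159, 1.240228) → end (x,ẋ)=(2.260707, 5.253400)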